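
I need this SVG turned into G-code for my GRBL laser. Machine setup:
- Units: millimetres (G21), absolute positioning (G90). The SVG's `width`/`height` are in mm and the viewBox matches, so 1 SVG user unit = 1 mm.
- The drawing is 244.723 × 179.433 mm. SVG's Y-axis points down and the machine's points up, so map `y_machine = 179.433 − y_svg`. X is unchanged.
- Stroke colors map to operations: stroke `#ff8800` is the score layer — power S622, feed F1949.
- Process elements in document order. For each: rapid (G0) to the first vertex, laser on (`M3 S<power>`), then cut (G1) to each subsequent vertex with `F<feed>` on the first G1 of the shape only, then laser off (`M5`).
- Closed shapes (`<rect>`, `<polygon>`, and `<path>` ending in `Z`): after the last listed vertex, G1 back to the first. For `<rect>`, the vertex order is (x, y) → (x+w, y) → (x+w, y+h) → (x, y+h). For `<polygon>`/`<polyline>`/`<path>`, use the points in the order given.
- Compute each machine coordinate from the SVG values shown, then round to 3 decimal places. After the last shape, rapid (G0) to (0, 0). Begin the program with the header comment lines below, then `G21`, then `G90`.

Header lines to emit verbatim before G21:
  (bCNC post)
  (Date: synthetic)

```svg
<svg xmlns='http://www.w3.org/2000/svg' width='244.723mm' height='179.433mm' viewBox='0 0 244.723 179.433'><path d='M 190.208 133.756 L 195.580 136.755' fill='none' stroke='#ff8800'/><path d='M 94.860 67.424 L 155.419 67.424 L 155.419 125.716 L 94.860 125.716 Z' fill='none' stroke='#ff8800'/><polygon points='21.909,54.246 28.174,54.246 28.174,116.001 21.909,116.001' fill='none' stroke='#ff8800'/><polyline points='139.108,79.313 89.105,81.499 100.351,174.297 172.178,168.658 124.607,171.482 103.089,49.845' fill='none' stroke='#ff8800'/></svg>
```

(bCNC post)
(Date: synthetic)
G21
G90
G0 X190.208 Y45.677
M3 S622
G1 X195.580 Y42.678 F1949
M5
G0 X94.860 Y112.009
M3 S622
G1 X155.419 Y112.009 F1949
G1 X155.419 Y53.717
G1 X94.860 Y53.717
G1 X94.860 Y112.009
M5
G0 X21.909 Y125.187
M3 S622
G1 X28.174 Y125.187 F1949
G1 X28.174 Y63.432
G1 X21.909 Y63.432
G1 X21.909 Y125.187
M5
G0 X139.108 Y100.120
M3 S622
G1 X89.105 Y97.934 F1949
G1 X100.351 Y5.136
G1 X172.178 Y10.775
G1 X124.607 Y7.951
G1 X103.089 Y129.588
M5
G0 X0.000 Y0.000

1 u = 1 mm; y_m = 179.433 − y.

[1] `<path>` line segment, #ff8800→score S622 F1949: (190.208,45.677) → (195.580,42.678)

[2] `<path>` rectangle, #ff8800→score S622 F1949: (94.860,112.009) → (155.419,112.009) → (155.419,53.717) → (94.860,53.717) → (94.860,112.009) (closed)

[3] `<polygon>` rectangle, #ff8800→score S622 F1949: (21.909,125.187) → (28.174,125.187) → (28.174,63.432) → (21.909,63.432) → (21.909,125.187) (closed)

[4] `<polyline>` open polyline, #ff8800→score S622 F1949: (139.108,100.120) → (89.105,97.934) → (100.351,5.136) → (172.178,10.775) → (124.607,7.951) → (103.089,129.588)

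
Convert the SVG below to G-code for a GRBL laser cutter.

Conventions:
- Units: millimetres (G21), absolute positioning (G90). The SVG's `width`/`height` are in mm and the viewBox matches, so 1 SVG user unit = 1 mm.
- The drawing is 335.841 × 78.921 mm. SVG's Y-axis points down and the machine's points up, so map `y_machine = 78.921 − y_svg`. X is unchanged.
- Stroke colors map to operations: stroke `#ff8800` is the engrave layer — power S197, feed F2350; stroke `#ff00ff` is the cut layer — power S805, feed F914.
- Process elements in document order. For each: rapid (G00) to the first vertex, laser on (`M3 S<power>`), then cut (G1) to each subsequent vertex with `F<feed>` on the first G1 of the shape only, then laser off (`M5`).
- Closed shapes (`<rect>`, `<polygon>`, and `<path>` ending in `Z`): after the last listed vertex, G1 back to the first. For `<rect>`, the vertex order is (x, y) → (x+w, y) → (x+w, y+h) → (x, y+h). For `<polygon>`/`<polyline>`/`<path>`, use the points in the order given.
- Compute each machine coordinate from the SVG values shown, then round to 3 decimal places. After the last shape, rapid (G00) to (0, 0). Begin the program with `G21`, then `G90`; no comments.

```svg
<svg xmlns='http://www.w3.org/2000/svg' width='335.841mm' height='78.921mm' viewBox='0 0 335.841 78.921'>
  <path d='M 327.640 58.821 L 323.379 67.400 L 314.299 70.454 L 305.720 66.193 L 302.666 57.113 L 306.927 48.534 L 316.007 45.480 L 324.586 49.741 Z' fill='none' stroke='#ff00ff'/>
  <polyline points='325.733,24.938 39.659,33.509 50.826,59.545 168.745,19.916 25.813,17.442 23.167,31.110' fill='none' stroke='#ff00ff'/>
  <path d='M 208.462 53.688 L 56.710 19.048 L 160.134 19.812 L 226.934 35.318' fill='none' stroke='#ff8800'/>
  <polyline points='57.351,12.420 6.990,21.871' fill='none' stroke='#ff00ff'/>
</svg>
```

1 u = 1 mm; y_m = 78.921 − y.

[1] `<path>` regular polygon, #ff00ff→cut S805 F914: (327.640,20.100) → (323.379,11.521) → (314.299,8.467) → (305.720,12.728) → (302.666,21.808) → (306.927,30.387) → (316.007,33.441) → (324.586,29.180) → (327.640,20.100) (closed)

[2] `<polyline>` open polyline, #ff00ff→cut S805 F914: (325.733,53.983) → (39.659,45.412) → (50.826,19.376) → (168.745,59.005) → (25.813,61.479) → (23.167,47.811)

[3] `<path>` open polyline, #ff8800→engrave S197 F2350: (208.462,25.233) → (56.710,59.873) → (160.134,59.109) → (226.934,43.603)

[4] `<polyline>` line segment, #ff00ff→cut S805 F914: (57.351,66.501) → (6.990,57.050)

G21
G90
G00 X327.640 Y20.100
M3 S805
G1 X323.379 Y11.521 F914
G1 X314.299 Y8.467
G1 X305.720 Y12.728
G1 X302.666 Y21.808
G1 X306.927 Y30.387
G1 X316.007 Y33.441
G1 X324.586 Y29.180
G1 X327.640 Y20.100
M5
G00 X325.733 Y53.983
M3 S805
G1 X39.659 Y45.412 F914
G1 X50.826 Y19.376
G1 X168.745 Y59.005
G1 X25.813 Y61.479
G1 X23.167 Y47.811
M5
G00 X208.462 Y25.233
M3 S197
G1 X56.710 Y59.873 F2350
G1 X160.134 Y59.109
G1 X226.934 Y43.603
M5
G00 X57.351 Y66.501
M3 S805
G1 X6.990 Y57.050 F914
M5
G00 X0.000 Y0.000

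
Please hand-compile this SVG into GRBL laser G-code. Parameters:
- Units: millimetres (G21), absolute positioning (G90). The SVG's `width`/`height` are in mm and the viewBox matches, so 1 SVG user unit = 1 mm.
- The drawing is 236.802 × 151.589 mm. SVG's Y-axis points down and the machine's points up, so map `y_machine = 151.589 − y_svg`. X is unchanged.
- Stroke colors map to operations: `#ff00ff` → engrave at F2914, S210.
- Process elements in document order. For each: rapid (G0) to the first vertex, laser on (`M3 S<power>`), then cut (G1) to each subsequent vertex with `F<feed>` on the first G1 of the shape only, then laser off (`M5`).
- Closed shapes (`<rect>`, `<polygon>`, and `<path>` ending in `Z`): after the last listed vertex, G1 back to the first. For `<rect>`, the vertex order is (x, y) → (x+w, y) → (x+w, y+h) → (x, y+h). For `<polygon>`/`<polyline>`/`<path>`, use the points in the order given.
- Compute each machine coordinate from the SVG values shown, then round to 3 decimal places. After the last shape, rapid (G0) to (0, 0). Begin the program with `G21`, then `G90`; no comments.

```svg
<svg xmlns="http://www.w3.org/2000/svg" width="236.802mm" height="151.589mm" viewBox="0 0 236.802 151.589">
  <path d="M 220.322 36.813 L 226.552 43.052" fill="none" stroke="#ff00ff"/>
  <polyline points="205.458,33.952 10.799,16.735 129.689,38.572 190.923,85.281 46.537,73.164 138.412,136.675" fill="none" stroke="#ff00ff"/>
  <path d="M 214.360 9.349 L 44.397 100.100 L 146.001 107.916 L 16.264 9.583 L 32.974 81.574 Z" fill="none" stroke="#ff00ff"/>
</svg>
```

1 u = 1 mm; y_m = 151.589 − y.

[1] `<path>` line segment, #ff00ff→engrave S210 F2914: (220.322,114.776) → (226.552,108.537)

[2] `<polyline>` open polyline, #ff00ff→engrave S210 F2914: (205.458,117.637) → (10.799,134.854) → (129.689,113.017) → (190.923,66.308) → (46.537,78.425) → (138.412,14.914)

[3] `<path>` closed polygon, #ff00ff→engrave S210 F2914: (214.360,142.240) → (44.397,51.489) → (146.001,43.673) → (16.264,142.006) → (32.974,70.015) → (214.360,142.240) (closed)

G21
G90
G0 X220.322 Y114.776
M3 S210
G1 X226.552 Y108.537 F2914
M5
G0 X205.458 Y117.637
M3 S210
G1 X10.799 Y134.854 F2914
G1 X129.689 Y113.017
G1 X190.923 Y66.308
G1 X46.537 Y78.425
G1 X138.412 Y14.914
M5
G0 X214.360 Y142.240
M3 S210
G1 X44.397 Y51.489 F2914
G1 X146.001 Y43.673
G1 X16.264 Y142.006
G1 X32.974 Y70.015
G1 X214.360 Y142.240
M5
G0 X0.000 Y0.000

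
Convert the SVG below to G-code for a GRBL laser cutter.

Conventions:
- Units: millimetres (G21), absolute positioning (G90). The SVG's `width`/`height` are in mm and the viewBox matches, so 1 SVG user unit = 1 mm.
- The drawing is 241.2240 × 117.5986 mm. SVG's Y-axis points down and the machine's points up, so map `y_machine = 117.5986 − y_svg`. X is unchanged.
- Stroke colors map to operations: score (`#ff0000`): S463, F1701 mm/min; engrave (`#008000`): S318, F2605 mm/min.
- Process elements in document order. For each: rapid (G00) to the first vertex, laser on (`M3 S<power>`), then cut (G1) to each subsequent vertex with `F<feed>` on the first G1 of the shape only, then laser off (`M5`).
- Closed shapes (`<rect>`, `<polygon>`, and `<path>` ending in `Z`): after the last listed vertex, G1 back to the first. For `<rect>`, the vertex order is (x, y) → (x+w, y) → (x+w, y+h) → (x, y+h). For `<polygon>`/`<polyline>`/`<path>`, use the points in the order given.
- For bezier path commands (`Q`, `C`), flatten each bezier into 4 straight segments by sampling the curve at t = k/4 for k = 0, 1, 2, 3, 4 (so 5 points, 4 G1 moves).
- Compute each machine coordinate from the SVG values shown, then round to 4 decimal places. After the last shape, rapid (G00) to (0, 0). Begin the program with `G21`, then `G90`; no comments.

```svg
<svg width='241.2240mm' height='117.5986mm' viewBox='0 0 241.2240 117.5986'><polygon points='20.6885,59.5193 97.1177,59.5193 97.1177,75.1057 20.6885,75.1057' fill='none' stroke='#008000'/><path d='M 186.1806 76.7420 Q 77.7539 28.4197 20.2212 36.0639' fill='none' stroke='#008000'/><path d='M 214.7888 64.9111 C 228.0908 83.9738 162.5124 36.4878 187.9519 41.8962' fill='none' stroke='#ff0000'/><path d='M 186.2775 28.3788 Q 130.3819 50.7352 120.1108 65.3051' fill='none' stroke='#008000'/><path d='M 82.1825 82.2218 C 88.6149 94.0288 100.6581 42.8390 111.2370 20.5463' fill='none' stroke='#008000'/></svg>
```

G21
G90
G00 X20.6885 Y58.0793
M3 S318
G1 X97.1177 Y58.0793 F2605
G1 X97.1177 Y42.4929
G1 X20.6885 Y42.4929
G1 X20.6885 Y58.0793
M5
G00 X186.1806 Y40.8566
M3 S318
G1 X135.1481 Y61.5198 F2605
G1 X90.4774 Y75.1873
G1 X52.1684 Y81.8589
G1 X20.2212 Y81.5347
M5
G00 X214.7888 Y52.6875
M3 S463
G1 X212.6299 Y49.0021 F1701
G1 X196.8188 Y59.0746
G1 X183.2835 Y71.7073
G1 X187.9519 Y75.7024
M5
G00 X186.2775 Y89.2198
M3 S318
G1 X161.1812 Y78.5283 F2605
G1 X141.7880 Y68.8100
G1 X128.0979 Y60.0651
G1 X120.1108 Y52.2935
M5
G00 X82.1825 Y35.3768
M3 S318
G1 X87.9483 Y36.8976 F2605
G1 X95.1548 Y53.4272
G1 X103.1388 Y76.3504
G1 X111.2370 Y97.0523
M5
G00 X0.0000 Y0.0000

Since the viewBox matches the mm dimensions, user units are millimetres directly. The only transform is the Y-flip y_m = 117.5986 − y_svg.

Shape 1 is a rectangle drawn with `<polygon>`. Its stroke #008000 means engrave at S318, F2605. After flipping Y the toolpath is (20.6885,58.0793) → (97.1177,58.0793) → (97.1177,42.4929) → (20.6885,42.4929) → (20.6885,58.0793), returning to the start.

Shape 2 is a quadratic bezier drawn with `<path>`. Its stroke #008000 means engrave at S318, F2605. After flipping Y the toolpath is (186.1806,40.8566) → (135.1481,61.5198) → (90.4774,75.1873) → (52.1684,81.8589) → (20.2212,81.5347).

Shape 3 is a cubic bezier drawn with `<path>`. Its stroke #ff0000 means score at S463, F1701. After flipping Y the toolpath is (214.7888,52.6875) → (212.6299,49.0021) → (196.8188,59.0746) → (183.2835,71.7073) → (187.9519,75.7024).

Shape 4 is a quadratic bezier drawn with `<path>`. Its stroke #008000 means engrave at S318, F2605. After flipping Y the toolpath is (186.2775,89.2198) → (161.1812,78.5283) → (141.7880,68.8100) → (128.0979,60.0651) → (120.1108,52.2935).

Shape 5 is a cubic bezier drawn with `<path>`. Its stroke #008000 means engrave at S318, F2605. After flipping Y the toolpath is (82.1825,35.3768) → (87.9483,36.8976) → (95.1548,53.4272) → (103.1388,76.3504) → (111.2370,97.0523).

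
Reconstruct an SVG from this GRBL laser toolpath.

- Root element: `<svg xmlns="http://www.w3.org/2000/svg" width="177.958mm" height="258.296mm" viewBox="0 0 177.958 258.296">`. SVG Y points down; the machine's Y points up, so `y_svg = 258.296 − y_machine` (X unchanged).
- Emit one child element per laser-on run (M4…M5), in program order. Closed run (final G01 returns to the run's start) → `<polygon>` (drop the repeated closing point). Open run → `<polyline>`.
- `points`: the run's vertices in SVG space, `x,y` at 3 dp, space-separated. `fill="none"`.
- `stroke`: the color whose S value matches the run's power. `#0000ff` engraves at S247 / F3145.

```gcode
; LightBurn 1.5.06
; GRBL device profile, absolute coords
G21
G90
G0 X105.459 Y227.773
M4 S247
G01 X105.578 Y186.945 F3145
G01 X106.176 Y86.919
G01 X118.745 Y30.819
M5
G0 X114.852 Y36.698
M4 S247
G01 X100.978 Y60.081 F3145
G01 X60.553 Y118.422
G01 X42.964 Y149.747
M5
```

<svg xmlns="http://www.w3.org/2000/svg" width="177.958mm" height="258.296mm" viewBox="0 0 177.958 258.296">
  <polyline points="105.459,30.523 105.578,71.351 106.176,171.377 118.745,227.477" fill="none" stroke="#0000ff"/>
  <polyline points="114.852,221.598 100.978,198.215 60.553,139.874 42.964,108.549" fill="none" stroke="#0000ff"/>
</svg>

Each laser-on run becomes one SVG element. Flip Y back into SVG space with y_svg = 258.296 − y_machine. Every run uses S247, so all elements get stroke `#0000ff` (engrave).

Run 1: The run is open, so emit a `<polyline>` with points (Y-flipped): 105.459,30.523 105.578,71.351 106.176,171.377 118.745,227.477.

Run 2: The run is open, so emit a `<polyline>` with points (Y-flipped): 114.852,221.598 100.978,198.215 60.553,139.874 42.964,108.549.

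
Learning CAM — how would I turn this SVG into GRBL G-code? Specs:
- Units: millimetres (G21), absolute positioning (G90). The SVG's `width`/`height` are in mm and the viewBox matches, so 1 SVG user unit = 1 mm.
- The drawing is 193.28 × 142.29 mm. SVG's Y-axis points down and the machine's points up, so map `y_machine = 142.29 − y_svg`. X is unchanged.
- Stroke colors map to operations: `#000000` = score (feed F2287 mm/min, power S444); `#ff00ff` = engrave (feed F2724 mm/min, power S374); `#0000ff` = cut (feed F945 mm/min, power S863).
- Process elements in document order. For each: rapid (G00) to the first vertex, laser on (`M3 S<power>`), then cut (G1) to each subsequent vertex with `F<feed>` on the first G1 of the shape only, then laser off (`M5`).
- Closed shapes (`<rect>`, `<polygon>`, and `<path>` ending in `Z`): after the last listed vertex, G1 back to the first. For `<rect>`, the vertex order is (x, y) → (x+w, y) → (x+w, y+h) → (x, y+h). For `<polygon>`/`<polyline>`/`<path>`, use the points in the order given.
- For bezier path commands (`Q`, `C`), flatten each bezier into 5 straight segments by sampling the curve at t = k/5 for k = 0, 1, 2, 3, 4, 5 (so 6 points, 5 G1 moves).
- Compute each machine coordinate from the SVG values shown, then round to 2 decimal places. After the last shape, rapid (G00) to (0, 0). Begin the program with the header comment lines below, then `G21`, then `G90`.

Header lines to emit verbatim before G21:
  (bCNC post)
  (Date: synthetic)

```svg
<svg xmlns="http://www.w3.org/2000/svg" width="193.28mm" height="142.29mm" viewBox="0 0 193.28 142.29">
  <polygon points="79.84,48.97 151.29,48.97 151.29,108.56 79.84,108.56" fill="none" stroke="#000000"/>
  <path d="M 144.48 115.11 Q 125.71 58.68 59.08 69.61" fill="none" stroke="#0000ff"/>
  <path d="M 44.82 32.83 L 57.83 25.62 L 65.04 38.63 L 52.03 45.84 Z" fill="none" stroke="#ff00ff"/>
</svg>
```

(bCNC post)
(Date: synthetic)
G21
G90
G00 X79.84 Y93.32
M3 S444
G1 X151.29 Y93.32 F2287
G1 X151.29 Y33.73
G1 X79.84 Y33.73
G1 X79.84 Y93.32
M5
G00 X144.48 Y27.18
M3 S863
G1 X135.06 Y47.06 F945
G1 X121.81 Y61.55
G1 X104.73 Y70.65
G1 X83.82 Y74.36
G1 X59.08 Y72.68
M5
G00 X44.82 Y109.46
M3 S374
G1 X57.83 Y116.67 F2724
G1 X65.04 Y103.66
G1 X52.03 Y96.45
G1 X44.82 Y109.46
M5
G00 X0.00 Y0.00

1 u = 1 mm; y_m = 142.29 − y.

[1] `<polygon>` rectangle, #000000→score S444 F2287: (79.84,93.32) → (151.29,93.32) → (151.29,33.73) → (79.84,33.73) → (79.84,93.32) (closed)

[2] `<path>` quadratic bezier, #0000ff→cut S863 F945: (144.48,27.18) → (135.06,47.06) → (121.81,61.55) → (104.73,70.65) → (83.82,74.36) → (59.08,72.68)

[3] `<path>` regular polygon, #ff00ff→engrave S374 F2724: (44.82,109.46) → (57.83,116.67) → (65.04,103.66) → (52.03,96.45) → (44.82,109.46) (closed)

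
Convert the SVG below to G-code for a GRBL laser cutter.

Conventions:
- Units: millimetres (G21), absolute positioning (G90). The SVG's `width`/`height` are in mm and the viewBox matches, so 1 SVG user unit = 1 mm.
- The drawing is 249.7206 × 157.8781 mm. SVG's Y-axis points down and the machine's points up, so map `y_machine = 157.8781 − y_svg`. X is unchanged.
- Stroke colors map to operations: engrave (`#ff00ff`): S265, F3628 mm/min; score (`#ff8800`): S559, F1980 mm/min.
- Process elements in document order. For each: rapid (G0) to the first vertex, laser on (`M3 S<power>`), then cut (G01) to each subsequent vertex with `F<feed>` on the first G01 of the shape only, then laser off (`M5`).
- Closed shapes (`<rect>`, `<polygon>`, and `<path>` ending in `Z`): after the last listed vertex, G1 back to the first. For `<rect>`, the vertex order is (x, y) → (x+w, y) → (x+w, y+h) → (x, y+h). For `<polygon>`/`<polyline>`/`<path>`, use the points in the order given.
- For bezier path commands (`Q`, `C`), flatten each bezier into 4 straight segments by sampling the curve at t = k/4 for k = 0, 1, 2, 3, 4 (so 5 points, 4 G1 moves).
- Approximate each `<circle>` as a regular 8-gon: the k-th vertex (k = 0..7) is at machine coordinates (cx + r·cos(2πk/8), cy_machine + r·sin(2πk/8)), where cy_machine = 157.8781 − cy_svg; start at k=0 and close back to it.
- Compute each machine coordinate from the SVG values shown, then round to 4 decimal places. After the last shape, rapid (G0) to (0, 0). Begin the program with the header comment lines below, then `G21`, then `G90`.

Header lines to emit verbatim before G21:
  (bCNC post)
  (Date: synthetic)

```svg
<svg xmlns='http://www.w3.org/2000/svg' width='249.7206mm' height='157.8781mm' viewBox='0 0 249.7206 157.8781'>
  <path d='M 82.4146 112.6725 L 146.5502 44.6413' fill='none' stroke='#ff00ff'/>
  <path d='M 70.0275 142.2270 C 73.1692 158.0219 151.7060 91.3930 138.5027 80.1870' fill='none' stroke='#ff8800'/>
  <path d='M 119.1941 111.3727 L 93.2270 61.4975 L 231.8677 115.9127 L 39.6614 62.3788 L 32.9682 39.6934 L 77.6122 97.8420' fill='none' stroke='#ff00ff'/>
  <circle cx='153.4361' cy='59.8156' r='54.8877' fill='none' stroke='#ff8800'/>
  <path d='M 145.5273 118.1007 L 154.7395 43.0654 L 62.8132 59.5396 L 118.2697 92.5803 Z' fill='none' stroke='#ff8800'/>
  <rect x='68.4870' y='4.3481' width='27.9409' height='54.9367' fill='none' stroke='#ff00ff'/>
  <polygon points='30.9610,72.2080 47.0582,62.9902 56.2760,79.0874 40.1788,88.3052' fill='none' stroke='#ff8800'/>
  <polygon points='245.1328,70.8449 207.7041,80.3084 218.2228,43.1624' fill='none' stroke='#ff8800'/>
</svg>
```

(bCNC post)
(Date: synthetic)
G21
G90
G0 X82.4146 Y45.2056
M3 S265
G01 X146.5502 Y113.2368 F3628
M5
G0 X70.0275 Y15.6511
M3 S559
G01 X83.9089 Y17.1055 F1980
G01 X110.3945 Y36.5458
G01 X133.8154 Y61.0487
G01 X138.5027 Y77.6911
M5
G0 X119.1941 Y46.5054
M3 S265
G01 X93.2270 Y96.3806 F3628
G01 X231.8677 Y41.9654
G01 X39.6614 Y95.4993
G01 X32.9682 Y118.1847
G01 X77.6122 Y60.0361
M5
G0 X208.3238 Y98.0625
M3 S559
G01 X192.2476 Y136.8740 F1980
G01 X153.4361 Y152.9502
G01 X114.6246 Y136.8740
G01 X98.5484 Y98.0625
G01 X114.6246 Y59.2510
G01 X153.4361 Y43.1748
G01 X192.2476 Y59.2510
G01 X208.3238 Y98.0625
M5
G0 X145.5273 Y39.7774
M3 S559
G01 X154.7395 Y114.8127 F1980
G01 X62.8132 Y98.3385
G01 X118.2697 Y65.2978
G01 X145.5273 Y39.7774
M5
G0 X68.4870 Y153.5300
M3 S265
G01 X96.4279 Y153.5300 F3628
G01 X96.4279 Y98.5933
G01 X68.4870 Y98.5933
G01 X68.4870 Y153.5300
M5
G0 X30.9610 Y85.6701
M3 S559
G01 X47.0582 Y94.8879 F1980
G01 X56.2760 Y78.7907
G01 X40.1788 Y69.5729
G01 X30.9610 Y85.6701
M5
G0 X245.1328 Y87.0332
M3 S559
G01 X207.7041 Y77.5697 F1980
G01 X218.2228 Y114.7157
G01 X245.1328 Y87.0332
M5
G0 X0.0000 Y0.0000

Since the viewBox matches the mm dimensions, user units are millimetres directly. The only transform is the Y-flip y_m = 157.8781 − y_svg.

Shape 1 is a line segment drawn with `<path>`. Its stroke #ff00ff means engrave at S265, F3628. After flipping Y the toolpath is (82.4146,45.2056) → (146.5502,113.2368).

Shape 2 is a cubic bezier drawn with `<path>`. Its stroke #ff8800 means score at S559, F1980. After flipping Y the toolpath is (70.0275,15.6511) → (83.9089,17.1055) → (110.3945,36.5458) → (133.8154,61.0487) → (138.5027,77.6911).

Shape 3 is a open polyline drawn with `<path>`. Its stroke #ff00ff means engrave at S265, F3628. After flipping Y the toolpath is (119.1941,46.5054) → (93.2270,96.3806) → (231.8677,41.9654) → (39.6614,95.4993) → (32.9682,118.1847) → (77.6122,60.0361).

Shape 4 is a circle drawn with `<circle>`. Its stroke #ff8800 means score at S559, F1980. After flipping Y the toolpath is (208.3238,98.0625) → (192.2476,136.8740) → (153.4361,152.9502) → (114.6246,136.8740) → (98.5484,98.0625) → (114.6246,59.2510) → (153.4361,43.1748) → (192.2476,59.2510) → (208.3238,98.0625), returning to the start.

Shape 5 is a closed polygon drawn with `<path>`. Its stroke #ff8800 means score at S559, F1980. After flipping Y the toolpath is (145.5273,39.7774) → (154.7395,114.8127) → (62.8132,98.3385) → (118.2697,65.2978) → (145.5273,39.7774), returning to the start.

Shape 6 is a rectangle drawn with `<rect>`. Its stroke #ff00ff means engrave at S265, F3628. After flipping Y the toolpath is (68.4870,153.5300) → (96.4279,153.5300) → (96.4279,98.5933) → (68.4870,98.5933) → (68.4870,153.5300), returning to the start.

Shape 7 is a regular polygon drawn with `<polygon>`. Its stroke #ff8800 means score at S559, F1980. After flipping Y the toolpath is (30.9610,85.6701) → (47.0582,94.8879) → (56.2760,78.7907) → (40.1788,69.5729) → (30.9610,85.6701), returning to the start.

Shape 8 is a regular polygon drawn with `<polygon>`. Its stroke #ff8800 means score at S559, F1980. After flipping Y the toolpath is (245.1328,87.0332) → (207.7041,77.5697) → (218.2228,114.7157) → (245.1328,87.0332), returning to the start.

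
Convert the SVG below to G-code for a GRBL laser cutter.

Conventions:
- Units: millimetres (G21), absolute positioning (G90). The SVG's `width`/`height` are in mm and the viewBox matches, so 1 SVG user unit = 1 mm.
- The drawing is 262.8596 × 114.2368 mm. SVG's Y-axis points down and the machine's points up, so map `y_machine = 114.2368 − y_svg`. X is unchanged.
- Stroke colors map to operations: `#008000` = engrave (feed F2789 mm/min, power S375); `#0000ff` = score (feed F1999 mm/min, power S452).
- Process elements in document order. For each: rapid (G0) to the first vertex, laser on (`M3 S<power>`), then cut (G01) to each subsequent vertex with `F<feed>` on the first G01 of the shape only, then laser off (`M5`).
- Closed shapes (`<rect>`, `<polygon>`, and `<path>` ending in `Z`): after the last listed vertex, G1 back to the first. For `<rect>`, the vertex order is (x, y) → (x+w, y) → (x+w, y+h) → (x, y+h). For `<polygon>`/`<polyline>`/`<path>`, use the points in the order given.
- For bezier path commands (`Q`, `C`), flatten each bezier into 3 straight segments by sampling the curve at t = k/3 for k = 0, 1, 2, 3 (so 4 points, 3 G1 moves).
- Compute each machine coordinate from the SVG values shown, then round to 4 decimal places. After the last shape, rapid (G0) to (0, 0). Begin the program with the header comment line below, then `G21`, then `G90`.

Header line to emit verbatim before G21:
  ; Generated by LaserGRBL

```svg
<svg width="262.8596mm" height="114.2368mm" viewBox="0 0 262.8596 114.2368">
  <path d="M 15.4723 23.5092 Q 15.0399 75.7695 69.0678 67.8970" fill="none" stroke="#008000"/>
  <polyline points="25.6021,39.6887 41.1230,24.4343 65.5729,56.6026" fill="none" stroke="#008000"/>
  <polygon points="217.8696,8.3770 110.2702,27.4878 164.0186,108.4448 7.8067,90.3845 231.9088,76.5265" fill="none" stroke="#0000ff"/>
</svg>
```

; Generated by LaserGRBL
G21
G90
G0 X15.4723 Y90.7276
M3 S375
G01 X21.2352 Y62.5688 F2789
G01 X39.1003 Y47.7729
G01 X69.0678 Y46.3398
M5
G0 X25.6021 Y74.5481
M3 S375
G01 X41.1230 Y89.8025 F2789
G01 X65.5729 Y57.6342
M5
G0 X217.8696 Y105.8598
M3 S452
G01 X110.2702 Y86.7490 F1999
G01 X164.0186 Y5.7920
G01 X7.8067 Y23.8523
G01 X231.9088 Y37.7103
G01 X217.8696 Y105.8598
M5
G0 X0.0000 Y0.0000

viewBox `0 0 262.8596 114.2368` with mm width/height → 1 unit = 1 mm. Flip: y_m = 114.2368 − y_svg.

**Shape 1** — `<path>` quadratic bezier, stroke `#008000` → engrave (S375, F2789). Control points (SVG): P0=(15.4723,23.5092), P1=(15.0399,75.7695), P2=(69.0678,67.8970); sampled at t=k/3. Machine vertices: (15.4723,90.7276) → (21.2352,62.5688) → (39.1003,47.7729) → (69.0678,46.3398). Open path.

**Shape 2** — `<polyline>` open polyline, stroke `#008000` → engrave (S375, F2789). Machine vertices: (25.6021,74.5481) → (41.1230,89.8025) → (65.5729,57.6342). Open path.

**Shape 3** — `<polygon>` closed polygon, stroke `#0000ff` → score (S452, F1999). Machine vertices: (217.8696,105.8598) → (110.2702,86.7490) → (164.0186,5.7920) → (7.8067,23.8523) → (231.9088,37.7103) → (217.8696,105.8598). Closed: final G1 returns to the first vertex.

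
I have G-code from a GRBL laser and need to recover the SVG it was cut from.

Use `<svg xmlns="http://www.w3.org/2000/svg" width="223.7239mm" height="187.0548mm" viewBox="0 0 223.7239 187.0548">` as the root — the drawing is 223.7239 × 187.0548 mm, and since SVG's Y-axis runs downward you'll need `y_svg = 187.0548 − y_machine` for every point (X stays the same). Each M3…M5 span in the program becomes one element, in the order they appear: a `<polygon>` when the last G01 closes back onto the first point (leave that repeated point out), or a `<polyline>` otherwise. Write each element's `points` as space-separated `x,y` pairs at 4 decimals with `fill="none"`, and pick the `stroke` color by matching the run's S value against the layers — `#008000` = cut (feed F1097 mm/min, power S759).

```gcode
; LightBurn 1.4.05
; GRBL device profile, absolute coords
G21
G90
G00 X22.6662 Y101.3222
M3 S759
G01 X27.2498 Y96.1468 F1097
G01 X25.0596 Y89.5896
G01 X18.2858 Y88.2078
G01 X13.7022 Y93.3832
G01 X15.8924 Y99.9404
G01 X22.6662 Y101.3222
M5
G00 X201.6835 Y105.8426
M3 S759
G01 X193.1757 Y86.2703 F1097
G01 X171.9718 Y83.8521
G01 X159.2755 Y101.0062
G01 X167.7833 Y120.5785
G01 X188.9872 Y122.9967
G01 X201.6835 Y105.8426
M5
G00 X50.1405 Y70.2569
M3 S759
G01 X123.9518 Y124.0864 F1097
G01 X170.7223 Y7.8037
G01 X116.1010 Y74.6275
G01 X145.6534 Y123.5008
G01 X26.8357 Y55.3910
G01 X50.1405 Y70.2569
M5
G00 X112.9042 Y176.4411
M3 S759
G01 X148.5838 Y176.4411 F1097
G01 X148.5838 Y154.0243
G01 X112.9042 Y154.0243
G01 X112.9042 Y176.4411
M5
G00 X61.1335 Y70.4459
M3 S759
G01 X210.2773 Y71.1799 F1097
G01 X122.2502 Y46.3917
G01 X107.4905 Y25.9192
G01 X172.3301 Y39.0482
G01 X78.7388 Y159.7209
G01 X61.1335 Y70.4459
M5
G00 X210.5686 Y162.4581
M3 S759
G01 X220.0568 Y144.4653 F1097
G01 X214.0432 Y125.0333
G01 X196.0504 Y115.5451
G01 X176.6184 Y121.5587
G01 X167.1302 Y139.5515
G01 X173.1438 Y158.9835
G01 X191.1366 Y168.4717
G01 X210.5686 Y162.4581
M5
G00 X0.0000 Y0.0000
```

y_svg = 187.0548 − y_m. Every run uses S759, so all elements get stroke `#008000` (cut).

[1] closed run; points: 22.6662,85.7326 27.2498,90.9080 25.0596,97.4652 18.2858,98.8470 13.7022,93.6716 15.8924,87.1144

[2] closed run; points: 201.6835,81.2122 193.1757,100.7845 171.9718,103.2027 159.2755,86.0486 167.7833,66.4763 188.9872,64.0581

[3] closed run; points: 50.1405,116.7979 123.9518,62.9684 170.7223,179.2511 116.1010,112.4273 145.6534,63.5540 26.8357,131.6638

[4] closed run; points: 112.9042,10.6137 148.5838,10.6137 148.5838,33.0305 112.9042,33.0305

[5] closed run; points: 61.1335,116.6089 210.2773,115.8749 122.2502,140.6631 107.4905,161.1356 172.3301,148.0066 78.7388,27.3339

[6] closed run; points: 210.5686,24.5967 220.0568,42.5895 214.0432,62.0215 196.0504,71.5097 176.6184,65.4961 167.1302,47.5033 173.1438,28.0713 191.1366,18.5831

<svg xmlns="http://www.w3.org/2000/svg" width="223.7239mm" height="187.0548mm" viewBox="0 0 223.7239 187.0548">
  <polygon points="22.6662,85.7326 27.2498,90.9080 25.0596,97.4652 18.2858,98.8470 13.7022,93.6716 15.8924,87.1144" fill="none" stroke="#008000"/>
  <polygon points="201.6835,81.2122 193.1757,100.7845 171.9718,103.2027 159.2755,86.0486 167.7833,66.4763 188.9872,64.0581" fill="none" stroke="#008000"/>
  <polygon points="50.1405,116.7979 123.9518,62.9684 170.7223,179.2511 116.1010,112.4273 145.6534,63.5540 26.8357,131.6638" fill="none" stroke="#008000"/>
  <polygon points="112.9042,10.6137 148.5838,10.6137 148.5838,33.0305 112.9042,33.0305" fill="none" stroke="#008000"/>
  <polygon points="61.1335,116.6089 210.2773,115.8749 122.2502,140.6631 107.4905,161.1356 172.3301,148.0066 78.7388,27.3339" fill="none" stroke="#008000"/>
  <polygon points="210.5686,24.5967 220.0568,42.5895 214.0432,62.0215 196.0504,71.5097 176.6184,65.4961 167.1302,47.5033 173.1438,28.0713 191.1366,18.5831" fill="none" stroke="#008000"/>
</svg>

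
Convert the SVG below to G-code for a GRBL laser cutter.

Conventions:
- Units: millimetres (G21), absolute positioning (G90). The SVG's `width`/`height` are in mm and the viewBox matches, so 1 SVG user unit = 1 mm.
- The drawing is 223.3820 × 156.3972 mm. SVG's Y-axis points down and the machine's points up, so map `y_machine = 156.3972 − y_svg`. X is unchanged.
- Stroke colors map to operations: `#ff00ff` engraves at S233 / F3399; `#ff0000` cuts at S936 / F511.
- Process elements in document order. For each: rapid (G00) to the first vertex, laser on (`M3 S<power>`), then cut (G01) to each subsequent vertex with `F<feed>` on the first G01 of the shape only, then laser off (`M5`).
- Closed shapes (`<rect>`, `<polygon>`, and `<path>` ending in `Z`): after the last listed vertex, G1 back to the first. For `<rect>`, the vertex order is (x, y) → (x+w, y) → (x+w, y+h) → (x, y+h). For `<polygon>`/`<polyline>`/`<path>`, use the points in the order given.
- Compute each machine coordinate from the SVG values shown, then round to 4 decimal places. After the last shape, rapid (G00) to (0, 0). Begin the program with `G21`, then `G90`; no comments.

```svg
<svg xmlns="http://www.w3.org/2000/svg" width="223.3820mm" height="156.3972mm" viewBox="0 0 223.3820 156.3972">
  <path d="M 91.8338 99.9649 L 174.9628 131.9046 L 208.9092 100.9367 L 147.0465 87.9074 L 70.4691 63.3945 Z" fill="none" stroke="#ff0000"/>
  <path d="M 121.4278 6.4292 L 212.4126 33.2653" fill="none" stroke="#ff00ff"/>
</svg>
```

1 u = 1 mm; y_m = 156.3972 − y.

[1] `<path>` closed polygon, #ff0000→cut S936 F511: (91.8338,56.4323) → (174.9628,24.4926) → (208.9092,55.4605) → (147.0465,68.4898) → (70.4691,93.0027) → (91.8338,56.4323) (closed)

[2] `<path>` line segment, #ff00ff→engrave S233 F3399: (121.4278,149.9680) → (212.4126,123.1319)

G21
G90
G00 X91.8338 Y56.4323
M3 S936
G01 X174.9628 Y24.4926 F511
G01 X208.9092 Y55.4605
G01 X147.0465 Y68.4898
G01 X70.4691 Y93.0027
G01 X91.8338 Y56.4323
M5
G00 X121.4278 Y149.9680
M3 S233
G01 X212.4126 Y123.1319 F3399
M5
G00 X0.0000 Y0.0000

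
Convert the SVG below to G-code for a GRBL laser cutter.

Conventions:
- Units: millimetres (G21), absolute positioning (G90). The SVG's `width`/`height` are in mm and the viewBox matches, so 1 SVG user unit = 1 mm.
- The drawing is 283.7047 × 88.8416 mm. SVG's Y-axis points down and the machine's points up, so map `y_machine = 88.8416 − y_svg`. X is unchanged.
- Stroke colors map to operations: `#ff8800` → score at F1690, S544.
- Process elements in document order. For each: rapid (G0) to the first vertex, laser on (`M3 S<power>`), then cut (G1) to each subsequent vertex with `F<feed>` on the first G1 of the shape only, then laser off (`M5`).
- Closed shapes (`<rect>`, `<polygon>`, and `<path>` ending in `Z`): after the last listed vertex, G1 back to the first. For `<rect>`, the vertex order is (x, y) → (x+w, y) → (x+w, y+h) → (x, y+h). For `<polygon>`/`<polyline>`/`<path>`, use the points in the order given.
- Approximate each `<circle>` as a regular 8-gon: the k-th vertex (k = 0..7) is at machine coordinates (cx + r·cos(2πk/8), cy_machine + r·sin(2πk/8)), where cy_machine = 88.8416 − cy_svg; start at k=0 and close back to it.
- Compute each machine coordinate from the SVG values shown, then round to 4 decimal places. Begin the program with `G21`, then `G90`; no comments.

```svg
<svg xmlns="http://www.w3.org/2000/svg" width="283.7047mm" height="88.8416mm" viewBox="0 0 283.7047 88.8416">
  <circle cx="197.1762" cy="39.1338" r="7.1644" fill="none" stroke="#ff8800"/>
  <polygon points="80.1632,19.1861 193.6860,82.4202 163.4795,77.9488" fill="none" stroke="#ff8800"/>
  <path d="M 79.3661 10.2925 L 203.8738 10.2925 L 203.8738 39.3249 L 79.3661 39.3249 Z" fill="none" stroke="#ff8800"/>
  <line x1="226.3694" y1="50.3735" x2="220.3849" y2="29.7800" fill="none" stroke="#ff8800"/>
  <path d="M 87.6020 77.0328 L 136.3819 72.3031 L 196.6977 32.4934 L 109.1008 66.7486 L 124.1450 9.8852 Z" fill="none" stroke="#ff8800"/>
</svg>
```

G21
G90
G0 X204.3406 Y49.7078
M3 S544
G1 X202.2422 Y54.7738 F1690
G1 X197.1762 Y56.8722
G1 X192.1102 Y54.7738
G1 X190.0118 Y49.7078
G1 X192.1102 Y44.6418
G1 X197.1762 Y42.5434
G1 X202.2422 Y44.6418
G1 X204.3406 Y49.7078
M5
G0 X80.1632 Y69.6555
M3 S544
G1 X193.6860 Y6.4214 F1690
G1 X163.4795 Y10.8928
G1 X80.1632 Y69.6555
M5
G0 X79.3661 Y78.5491
M3 S544
G1 X203.8738 Y78.5491 F1690
G1 X203.8738 Y49.5167
G1 X79.3661 Y49.5167
G1 X79.3661 Y78.5491
M5
G0 X226.3694 Y38.4681
M3 S544
G1 X220.3849 Y59.0616 F1690
M5
G0 X87.6020 Y11.8088
M3 S544
G1 X136.3819 Y16.5385 F1690
G1 X196.6977 Y56.3482
G1 X109.1008 Y22.0930
G1 X124.1450 Y78.9564
G1 X87.6020 Y11.8088
M5

1 u = 1 mm; y_m = 88.8416 − y.

[1] `<circle>` circle, #ff8800→score S544 F1690: (204.3406,49.7078) → (202.2422,54.7738) → (197.1762,56.8722) → (192.1102,54.7738) → (190.0118,49.7078) → (192.1102,44.6418) → (197.1762,42.5434) → (202.2422,44.6418) → (204.3406,49.7078) (closed)

[2] `<polygon>` closed polygon, #ff8800→score S544 F1690: (80.1632,69.6555) → (193.6860,6.4214) → (163.4795,10.8928) → (80.1632,69.6555) (closed)

[3] `<path>` rectangle, #ff8800→score S544 F1690: (79.3661,78.5491) → (203.8738,78.5491) → (203.8738,49.5167) → (79.3661,49.5167) → (79.3661,78.5491) (closed)

[4] `<line>` line segment, #ff8800→score S544 F1690: (226.3694,38.4681) → (220.3849,59.0616)

[5] `<path>` closed polygon, #ff8800→score S544 F1690: (87.6020,11.8088) → (136.3819,16.5385) → (196.6977,56.3482) → (109.1008,22.0930) → (124.1450,78.9564) → (87.6020,11.8088) (closed)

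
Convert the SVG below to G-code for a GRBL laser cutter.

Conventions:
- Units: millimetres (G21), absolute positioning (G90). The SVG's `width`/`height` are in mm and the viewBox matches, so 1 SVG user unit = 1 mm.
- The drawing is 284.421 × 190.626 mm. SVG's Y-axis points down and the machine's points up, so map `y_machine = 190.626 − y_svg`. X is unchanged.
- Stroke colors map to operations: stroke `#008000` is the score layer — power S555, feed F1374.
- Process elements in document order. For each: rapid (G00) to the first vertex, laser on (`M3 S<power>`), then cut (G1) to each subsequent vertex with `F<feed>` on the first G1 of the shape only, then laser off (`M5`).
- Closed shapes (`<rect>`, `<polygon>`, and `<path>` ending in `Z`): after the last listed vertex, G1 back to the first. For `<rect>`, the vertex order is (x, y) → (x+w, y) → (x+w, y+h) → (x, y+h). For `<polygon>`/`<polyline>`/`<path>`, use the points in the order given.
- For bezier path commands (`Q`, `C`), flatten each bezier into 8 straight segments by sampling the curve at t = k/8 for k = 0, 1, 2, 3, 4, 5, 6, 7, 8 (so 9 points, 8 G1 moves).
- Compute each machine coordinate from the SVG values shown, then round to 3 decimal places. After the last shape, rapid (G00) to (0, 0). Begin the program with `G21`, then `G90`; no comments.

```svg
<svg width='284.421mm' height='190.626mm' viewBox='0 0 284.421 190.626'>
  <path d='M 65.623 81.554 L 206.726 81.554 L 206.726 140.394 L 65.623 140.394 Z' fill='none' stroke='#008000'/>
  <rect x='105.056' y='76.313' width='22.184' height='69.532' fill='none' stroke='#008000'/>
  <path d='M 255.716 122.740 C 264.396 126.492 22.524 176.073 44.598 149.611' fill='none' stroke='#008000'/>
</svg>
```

G21
G90
G00 X65.623 Y109.072
M3 S555
G1 X206.726 Y109.072 F1374
G1 X206.726 Y50.232
G1 X65.623 Y50.232
G1 X65.623 Y109.072
M5
G00 X105.056 Y114.313
M3 S555
G1 X127.240 Y114.313 F1374
G1 X127.240 Y44.781
G1 X105.056 Y44.781
G1 X105.056 Y114.313
M5
G00 X255.716 Y67.886
M3 S555
G1 X248.231 Y64.569 F1374
G1 X223.287 Y58.383
G1 X186.911 Y50.758
G1 X145.134 Y43.120
G1 X103.985 Y36.899
G1 X69.493 Y33.522
G1 X47.688 Y34.418
G1 X44.598 Y41.015
M5
G00 X0.000 Y0.000

1 u = 1 mm; y_m = 190.626 − y.

[1] `<path>` rectangle, #008000→score S555 F1374: (65.623,109.072) → (206.726,109.072) → (206.726,50.232) → (65.623,50.232) → (65.623,109.072) (closed)

[2] `<rect>` rectangle, #008000→score S555 F1374: (105.056,114.313) → (127.240,114.313) → (127.240,44.781) → (105.056,44.781) → (105.056,114.313) (closed)

[3] `<path>` cubic bezier, #008000→score S555 F1374: (255.716,67.886) → (248.231,64.569) → (223.287,58.383) → (186.911,50.758) → (145.134,43.120) → (103.985,36.899) → (69.493,33.522) → (47.688,34.418) → (44.598,41.015)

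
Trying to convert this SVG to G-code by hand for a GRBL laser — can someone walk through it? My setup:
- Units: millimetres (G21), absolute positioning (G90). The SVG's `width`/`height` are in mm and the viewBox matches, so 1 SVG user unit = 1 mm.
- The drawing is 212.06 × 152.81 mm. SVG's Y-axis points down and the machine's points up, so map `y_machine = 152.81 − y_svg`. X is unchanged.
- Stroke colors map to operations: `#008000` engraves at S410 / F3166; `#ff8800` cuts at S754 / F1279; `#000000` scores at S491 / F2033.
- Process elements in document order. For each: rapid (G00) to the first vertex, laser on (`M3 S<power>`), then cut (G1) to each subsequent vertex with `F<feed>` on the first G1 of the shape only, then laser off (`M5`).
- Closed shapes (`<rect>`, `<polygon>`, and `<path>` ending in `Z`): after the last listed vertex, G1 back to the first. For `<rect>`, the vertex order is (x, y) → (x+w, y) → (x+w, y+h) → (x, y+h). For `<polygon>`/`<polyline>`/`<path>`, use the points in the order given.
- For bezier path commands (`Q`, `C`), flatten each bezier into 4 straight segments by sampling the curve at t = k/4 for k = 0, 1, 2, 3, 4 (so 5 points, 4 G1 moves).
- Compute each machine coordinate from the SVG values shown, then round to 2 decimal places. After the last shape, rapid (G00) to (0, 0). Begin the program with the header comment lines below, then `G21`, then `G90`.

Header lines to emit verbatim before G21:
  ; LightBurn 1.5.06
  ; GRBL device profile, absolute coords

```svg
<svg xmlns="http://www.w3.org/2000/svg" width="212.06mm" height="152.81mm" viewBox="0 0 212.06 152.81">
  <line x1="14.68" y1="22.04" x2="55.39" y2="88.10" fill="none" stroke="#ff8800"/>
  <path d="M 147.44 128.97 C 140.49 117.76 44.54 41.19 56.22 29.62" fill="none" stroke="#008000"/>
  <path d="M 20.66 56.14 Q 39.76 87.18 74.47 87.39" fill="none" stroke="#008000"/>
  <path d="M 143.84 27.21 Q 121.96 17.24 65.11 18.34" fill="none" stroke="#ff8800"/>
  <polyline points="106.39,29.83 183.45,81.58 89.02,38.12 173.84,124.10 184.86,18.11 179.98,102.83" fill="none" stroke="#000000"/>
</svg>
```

; LightBurn 1.5.06
; GRBL device profile, absolute coords
G21
G90
G00 X14.68 Y130.77
M3 S754
G1 X55.39 Y64.71 F1279
M5
G00 X147.44 Y23.84
M3 S410
G1 X128.61 Y42.47 F3166
G1 X94.84 Y73.38
G1 X64.57 Y104.36
G1 X56.22 Y123.19
M5
G00 X20.66 Y96.67
M3 S410
G1 X31.19 Y83.08 F3166
G1 X43.66 Y73.34
G1 X58.09 Y67.45
G1 X74.47 Y65.42
M5
G00 X143.84 Y125.60
M3 S754
G1 X130.71 Y129.89 F1279
G1 X113.22 Y132.80
G1 X91.35 Y134.33
G1 X65.11 Y134.47
M5
G00 X106.39 Y122.98
M3 S491
G1 X183.45 Y71.23 F2033
G1 X89.02 Y114.69
G1 X173.84 Y28.71
G1 X184.86 Y134.70
G1 X179.98 Y49.98
M5
G00 X0.00 Y0.00

1 u = 1 mm; y_m = 152.81 − y.

[1] `<line>` line segment, #ff8800→cut S754 F1279: (14.68,130.77) → (55.39,64.71)

[2] `<path>` cubic bezier, #008000→engrave S410 F3166: (147.44,23.84) → (128.61,42.47) → (94.84,73.38) → (64.57,104.36) → (56.22,123.19)

[3] `<path>` quadratic bezier, #008000→engrave S410 F3166: (20.66,96.67) → (31.19,83.08) → (43.66,73.34) → (58.09,67.45) → (74.47,65.42)

[4] `<path>` quadratic bezier, #ff8800→cut S754 F1279: (143.84,125.60) → (130.71,129.89) → (113.22,132.80) → (91.35,134.33) → (65.11,134.47)

[5] `<polyline>` open polyline, #000000→score S491 F2033: (106.39,122.98) → (183.45,71.23) → (89.02,114.69) → (173.84,28.71) → (184.86,134.70) → (179.98,49.98)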